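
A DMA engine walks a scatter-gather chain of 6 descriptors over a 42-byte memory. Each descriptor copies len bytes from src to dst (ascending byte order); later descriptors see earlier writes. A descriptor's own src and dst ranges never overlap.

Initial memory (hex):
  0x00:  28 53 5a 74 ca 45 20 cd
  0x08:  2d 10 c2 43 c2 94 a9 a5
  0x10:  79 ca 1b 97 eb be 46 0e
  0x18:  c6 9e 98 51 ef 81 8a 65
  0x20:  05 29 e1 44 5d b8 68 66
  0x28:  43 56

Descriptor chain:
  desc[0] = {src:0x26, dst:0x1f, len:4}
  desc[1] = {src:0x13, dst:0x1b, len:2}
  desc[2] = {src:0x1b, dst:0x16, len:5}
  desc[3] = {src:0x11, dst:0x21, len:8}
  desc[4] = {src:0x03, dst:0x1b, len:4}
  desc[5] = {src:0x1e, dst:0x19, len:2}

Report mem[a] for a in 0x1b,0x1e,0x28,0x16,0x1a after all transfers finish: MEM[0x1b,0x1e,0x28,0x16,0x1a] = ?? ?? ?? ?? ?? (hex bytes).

MEM[0x1b,0x1e,0x28,0x16,0x1a] = 74 20 81 97 68

  after D0: wrote 4B at 0x1f = 68664356
  after D1: wrote 2B at 0x1b = 97eb
  after D2: wrote 5B at 0x16 = 97eb818a68
  after D3: wrote 8B at 0x21 = ca1b97ebbe97eb81
  after D4: wrote 4B at 0x1b = 74ca4520
  after D5: wrote 2B at 0x19 = 2068
query mem[0x1b]=0x74, mem[0x1e]=0x20, mem[0x28]=0x81, mem[0x16]=0x97, mem[0x1a]=0x68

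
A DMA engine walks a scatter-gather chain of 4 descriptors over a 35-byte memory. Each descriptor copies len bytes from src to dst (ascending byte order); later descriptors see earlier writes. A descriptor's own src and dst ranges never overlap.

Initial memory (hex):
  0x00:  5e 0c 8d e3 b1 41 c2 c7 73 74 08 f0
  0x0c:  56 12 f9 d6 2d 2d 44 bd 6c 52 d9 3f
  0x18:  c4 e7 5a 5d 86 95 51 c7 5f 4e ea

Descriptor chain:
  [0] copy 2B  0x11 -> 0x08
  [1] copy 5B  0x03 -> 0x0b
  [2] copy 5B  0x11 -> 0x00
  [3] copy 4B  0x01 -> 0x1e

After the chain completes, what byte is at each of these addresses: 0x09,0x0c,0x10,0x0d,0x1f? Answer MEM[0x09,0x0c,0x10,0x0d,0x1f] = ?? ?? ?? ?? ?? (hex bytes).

[0] 0x11->0x08 len=2 : 2d 44
[1] 0x03->0x0b len=5 : e3 b1 41 c2 c7
[2] 0x11->0x00 len=5 : 2d 44 bd 6c 52
[3] 0x01->0x1e len=4 : 44 bd 6c 52
query mem[0x09]=0x44, mem[0x0c]=0xb1, mem[0x10]=0x2d, mem[0x0d]=0x41, mem[0x1f]=0xbd

MEM[0x09,0x0c,0x10,0x0d,0x1f] = 44 b1 2d 41 bd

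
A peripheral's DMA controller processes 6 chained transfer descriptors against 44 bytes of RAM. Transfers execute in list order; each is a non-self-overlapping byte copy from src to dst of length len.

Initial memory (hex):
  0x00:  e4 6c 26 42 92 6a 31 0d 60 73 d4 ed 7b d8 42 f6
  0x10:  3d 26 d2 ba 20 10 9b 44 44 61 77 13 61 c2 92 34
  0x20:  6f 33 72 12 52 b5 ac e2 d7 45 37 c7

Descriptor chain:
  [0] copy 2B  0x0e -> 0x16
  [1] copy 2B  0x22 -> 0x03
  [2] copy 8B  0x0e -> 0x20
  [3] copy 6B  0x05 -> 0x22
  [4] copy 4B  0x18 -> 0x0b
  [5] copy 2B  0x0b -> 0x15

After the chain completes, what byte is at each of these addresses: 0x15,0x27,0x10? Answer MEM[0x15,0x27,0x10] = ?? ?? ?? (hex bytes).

#0 dst[0x16+2] := {0x42,0xf6}
#1 dst[0x03+2] := {0x72,0x12}
#2 dst[0x20+8] := {0x42,0xf6,0x3d,0x26,0xd2,0xba,0x20,0x10}
#3 dst[0x22+6] := {0x6a,0x31,0x0d,0x60,0x73,0xd4}
#4 dst[0x0b+4] := {0x44,0x61,0x77,0x13}
#5 dst[0x15+2] := {0x44,0x61}
query mem[0x15]=0x44, mem[0x27]=0xd4, mem[0x10]=0x3d

MEM[0x15,0x27,0x10] = 44 d4 3d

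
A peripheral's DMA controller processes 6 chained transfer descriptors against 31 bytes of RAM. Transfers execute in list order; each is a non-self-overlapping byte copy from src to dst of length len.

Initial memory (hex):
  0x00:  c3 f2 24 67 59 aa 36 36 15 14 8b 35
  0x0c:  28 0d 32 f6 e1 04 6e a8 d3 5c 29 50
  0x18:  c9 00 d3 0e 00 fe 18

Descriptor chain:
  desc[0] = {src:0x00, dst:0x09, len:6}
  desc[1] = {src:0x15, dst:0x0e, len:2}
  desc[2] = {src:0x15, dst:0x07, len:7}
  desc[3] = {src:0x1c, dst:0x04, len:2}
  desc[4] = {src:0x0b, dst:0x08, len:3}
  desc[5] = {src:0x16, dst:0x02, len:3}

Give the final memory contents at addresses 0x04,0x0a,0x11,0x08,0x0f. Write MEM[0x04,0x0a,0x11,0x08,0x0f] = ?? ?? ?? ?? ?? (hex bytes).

  after D0: wrote 6B at 0x09 = c3f2246759aa
  after D1: wrote 2B at 0x0e = 5c29
  after D2: wrote 7B at 0x07 = 5c2950c900d30e
  after D3: wrote 2B at 0x04 = 00fe
  after D4: wrote 3B at 0x08 = 00d30e
  after D5: wrote 3B at 0x02 = 2950c9
query mem[0x04]=0xc9, mem[0x0a]=0x0e, mem[0x11]=0x04, mem[0x08]=0x00, mem[0x0f]=0x29

MEM[0x04,0x0a,0x11,0x08,0x0f] = c9 0e 04 00 29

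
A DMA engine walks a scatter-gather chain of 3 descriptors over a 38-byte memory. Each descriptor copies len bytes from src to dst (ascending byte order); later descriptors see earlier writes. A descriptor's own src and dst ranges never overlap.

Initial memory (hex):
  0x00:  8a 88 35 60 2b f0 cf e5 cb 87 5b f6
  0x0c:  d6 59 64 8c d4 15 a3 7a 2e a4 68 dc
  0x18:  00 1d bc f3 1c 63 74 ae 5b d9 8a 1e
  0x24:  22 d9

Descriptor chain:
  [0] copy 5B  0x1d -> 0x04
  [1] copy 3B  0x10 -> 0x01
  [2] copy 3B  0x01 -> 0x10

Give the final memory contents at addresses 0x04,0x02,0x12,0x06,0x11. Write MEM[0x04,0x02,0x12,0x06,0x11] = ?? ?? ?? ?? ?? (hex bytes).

MEM[0x04,0x02,0x12,0x06,0x11] = 63 15 a3 ae 15

#0 dst[0x04+5] := {0x63,0x74,0xae,0x5b,0xd9}
#1 dst[0x01+3] := {0xd4,0x15,0xa3}
#2 dst[0x10+3] := {0xd4,0x15,0xa3}
query mem[0x04]=0x63, mem[0x02]=0x15, mem[0x12]=0xa3, mem[0x06]=0xae, mem[0x11]=0x15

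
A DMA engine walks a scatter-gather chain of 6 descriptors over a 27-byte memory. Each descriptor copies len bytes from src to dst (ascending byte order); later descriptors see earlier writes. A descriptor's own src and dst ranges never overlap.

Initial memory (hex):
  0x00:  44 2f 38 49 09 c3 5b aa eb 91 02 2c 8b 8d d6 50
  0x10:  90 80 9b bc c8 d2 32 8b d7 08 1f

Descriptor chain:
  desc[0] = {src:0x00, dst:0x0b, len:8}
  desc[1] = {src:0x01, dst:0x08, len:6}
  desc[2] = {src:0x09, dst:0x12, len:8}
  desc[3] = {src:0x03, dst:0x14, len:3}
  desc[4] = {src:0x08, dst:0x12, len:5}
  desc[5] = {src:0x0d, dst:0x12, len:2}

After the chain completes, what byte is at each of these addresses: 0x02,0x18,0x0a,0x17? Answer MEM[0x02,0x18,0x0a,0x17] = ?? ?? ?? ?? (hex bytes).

MEM[0x02,0x18,0x0a,0x17] = 38 09 49 49

[0] 0x00->0x0b len=8 : 44 2f 38 49 09 c3 5b aa
[1] 0x01->0x08 len=6 : 2f 38 49 09 c3 5b
[2] 0x09->0x12 len=8 : 38 49 09 c3 5b 49 09 c3
[3] 0x03->0x14 len=3 : 49 09 c3
[4] 0x08->0x12 len=5 : 2f 38 49 09 c3
[5] 0x0d->0x12 len=2 : 5b 49
query mem[0x02]=0x38, mem[0x18]=0x09, mem[0x0a]=0x49, mem[0x17]=0x49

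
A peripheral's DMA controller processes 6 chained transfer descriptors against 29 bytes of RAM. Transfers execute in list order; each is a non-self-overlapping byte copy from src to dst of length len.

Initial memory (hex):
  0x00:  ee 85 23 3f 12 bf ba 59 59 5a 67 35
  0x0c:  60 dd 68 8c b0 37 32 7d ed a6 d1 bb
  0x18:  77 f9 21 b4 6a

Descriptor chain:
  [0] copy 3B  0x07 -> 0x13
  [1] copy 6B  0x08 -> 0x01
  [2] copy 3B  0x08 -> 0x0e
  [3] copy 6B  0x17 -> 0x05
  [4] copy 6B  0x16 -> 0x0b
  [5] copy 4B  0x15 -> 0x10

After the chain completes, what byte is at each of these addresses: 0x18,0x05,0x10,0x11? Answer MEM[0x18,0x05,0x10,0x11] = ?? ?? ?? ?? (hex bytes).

#0 dst[0x13+3] := {0x59,0x59,0x5a}
#1 dst[0x01+6] := {0x59,0x5a,0x67,0x35,0x60,0xdd}
#2 dst[0x0e+3] := {0x59,0x5a,0x67}
#3 dst[0x05+6] := {0xbb,0x77,0xf9,0x21,0xb4,0x6a}
#4 dst[0x0b+6] := {0xd1,0xbb,0x77,0xf9,0x21,0xb4}
#5 dst[0x10+4] := {0x5a,0xd1,0xbb,0x77}
query mem[0x18]=0x77, mem[0x05]=0xbb, mem[0x10]=0x5a, mem[0x11]=0xd1

MEM[0x18,0x05,0x10,0x11] = 77 bb 5a d1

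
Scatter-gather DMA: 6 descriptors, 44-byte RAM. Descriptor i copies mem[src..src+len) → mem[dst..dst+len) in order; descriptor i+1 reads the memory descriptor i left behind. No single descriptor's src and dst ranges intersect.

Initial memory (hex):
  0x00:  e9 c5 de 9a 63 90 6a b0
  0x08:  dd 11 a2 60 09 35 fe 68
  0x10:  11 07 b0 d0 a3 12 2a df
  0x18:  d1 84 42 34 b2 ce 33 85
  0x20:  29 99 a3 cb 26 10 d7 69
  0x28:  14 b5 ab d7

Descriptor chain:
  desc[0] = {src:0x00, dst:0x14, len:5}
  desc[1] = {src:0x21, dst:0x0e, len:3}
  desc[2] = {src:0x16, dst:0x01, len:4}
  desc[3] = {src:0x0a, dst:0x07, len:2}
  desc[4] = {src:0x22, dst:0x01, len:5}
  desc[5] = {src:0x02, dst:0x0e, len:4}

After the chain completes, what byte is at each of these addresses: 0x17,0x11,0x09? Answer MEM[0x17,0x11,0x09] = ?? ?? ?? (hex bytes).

MEM[0x17,0x11,0x09] = 9a d7 11

[0] 0x00->0x14 len=5 : e9 c5 de 9a 63
[1] 0x21->0x0e len=3 : 99 a3 cb
[2] 0x16->0x01 len=4 : de 9a 63 84
[3] 0x0a->0x07 len=2 : a2 60
[4] 0x22->0x01 len=5 : a3 cb 26 10 d7
[5] 0x02->0x0e len=4 : cb 26 10 d7
query mem[0x17]=0x9a, mem[0x11]=0xd7, mem[0x09]=0x11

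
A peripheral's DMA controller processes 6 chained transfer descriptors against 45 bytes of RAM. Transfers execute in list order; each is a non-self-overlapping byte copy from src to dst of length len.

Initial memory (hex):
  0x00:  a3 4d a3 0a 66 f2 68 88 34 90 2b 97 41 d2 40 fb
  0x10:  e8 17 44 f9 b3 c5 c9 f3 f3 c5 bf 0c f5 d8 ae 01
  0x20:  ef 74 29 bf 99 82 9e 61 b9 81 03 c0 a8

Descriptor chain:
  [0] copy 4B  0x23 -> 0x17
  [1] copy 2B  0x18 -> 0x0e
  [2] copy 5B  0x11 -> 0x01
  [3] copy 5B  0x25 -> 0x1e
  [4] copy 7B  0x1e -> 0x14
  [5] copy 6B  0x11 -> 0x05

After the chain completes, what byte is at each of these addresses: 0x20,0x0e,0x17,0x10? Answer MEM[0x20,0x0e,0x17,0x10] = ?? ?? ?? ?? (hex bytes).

MEM[0x20,0x0e,0x17,0x10] = 61 99 b9 e8

D0: mem[0x17..0x1a] <- [bf 99 82 9e]
D1: mem[0x0e..0x0f] <- [99 82]
D2: mem[0x01..0x05] <- [17 44 f9 b3 c5]
D3: mem[0x1e..0x22] <- [82 9e 61 b9 81]
D4: mem[0x14..0x1a] <- [82 9e 61 b9 81 bf 99]
D5: mem[0x05..0x0a] <- [17 44 f9 82 9e 61]
query mem[0x20]=0x61, mem[0x0e]=0x99, mem[0x17]=0xb9, mem[0x10]=0xe8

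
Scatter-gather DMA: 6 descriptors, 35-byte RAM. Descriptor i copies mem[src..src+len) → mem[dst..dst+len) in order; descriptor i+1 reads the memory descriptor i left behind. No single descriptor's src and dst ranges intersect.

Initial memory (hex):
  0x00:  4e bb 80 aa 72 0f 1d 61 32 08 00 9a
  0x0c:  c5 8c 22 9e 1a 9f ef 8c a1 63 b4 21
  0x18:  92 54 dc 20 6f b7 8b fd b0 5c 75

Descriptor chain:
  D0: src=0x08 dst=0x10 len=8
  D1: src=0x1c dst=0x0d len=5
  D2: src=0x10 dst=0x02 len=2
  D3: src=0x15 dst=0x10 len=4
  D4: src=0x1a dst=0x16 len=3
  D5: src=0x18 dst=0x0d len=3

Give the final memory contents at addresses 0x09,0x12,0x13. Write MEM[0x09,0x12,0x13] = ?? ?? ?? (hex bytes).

  after D0: wrote 8B at 0x10 = 3208009ac58c229e
  after D1: wrote 5B at 0x0d = 6fb78bfdb0
  after D2: wrote 2B at 0x02 = fdb0
  after D3: wrote 4B at 0x10 = 8c229e92
  after D4: wrote 3B at 0x16 = dc206f
  after D5: wrote 3B at 0x0d = 6f54dc
query mem[0x09]=0x08, mem[0x12]=0x9e, mem[0x13]=0x92

MEM[0x09,0x12,0x13] = 08 9e 92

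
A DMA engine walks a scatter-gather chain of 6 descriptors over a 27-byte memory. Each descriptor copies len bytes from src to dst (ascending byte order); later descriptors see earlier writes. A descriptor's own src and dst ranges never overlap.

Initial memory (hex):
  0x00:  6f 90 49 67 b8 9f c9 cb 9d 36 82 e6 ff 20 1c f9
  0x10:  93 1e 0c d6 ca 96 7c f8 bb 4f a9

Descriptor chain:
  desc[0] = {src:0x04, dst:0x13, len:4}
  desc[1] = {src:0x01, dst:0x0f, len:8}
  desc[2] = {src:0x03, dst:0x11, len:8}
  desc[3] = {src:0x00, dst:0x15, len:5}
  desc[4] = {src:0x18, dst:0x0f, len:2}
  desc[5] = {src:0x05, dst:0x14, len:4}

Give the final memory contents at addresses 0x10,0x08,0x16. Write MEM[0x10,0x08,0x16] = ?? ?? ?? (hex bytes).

MEM[0x10,0x08,0x16] = b8 9d cb

  after D0: wrote 4B at 0x13 = b89fc9cb
  after D1: wrote 8B at 0x0f = 904967b89fc9cb9d
  after D2: wrote 8B at 0x11 = 67b89fc9cb9d3682
  after D3: wrote 5B at 0x15 = 6f904967b8
  after D4: wrote 2B at 0x0f = 67b8
  after D5: wrote 4B at 0x14 = 9fc9cb9d
query mem[0x10]=0xb8, mem[0x08]=0x9d, mem[0x16]=0xcb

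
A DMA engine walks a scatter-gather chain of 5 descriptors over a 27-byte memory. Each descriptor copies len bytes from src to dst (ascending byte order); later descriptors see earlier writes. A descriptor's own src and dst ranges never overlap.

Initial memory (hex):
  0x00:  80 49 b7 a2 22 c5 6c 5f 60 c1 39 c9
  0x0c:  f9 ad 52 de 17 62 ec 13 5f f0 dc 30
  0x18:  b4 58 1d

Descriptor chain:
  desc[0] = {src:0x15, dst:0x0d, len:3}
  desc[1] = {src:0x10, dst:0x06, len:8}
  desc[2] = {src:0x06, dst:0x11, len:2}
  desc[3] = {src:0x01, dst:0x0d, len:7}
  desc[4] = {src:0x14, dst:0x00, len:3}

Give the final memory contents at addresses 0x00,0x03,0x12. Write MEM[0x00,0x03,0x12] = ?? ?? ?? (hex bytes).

MEM[0x00,0x03,0x12] = 5f a2 17

#0 dst[0x0d+3] := {0xf0,0xdc,0x30}
#1 dst[0x06+8] := {0x17,0x62,0xec,0x13,0x5f,0xf0,0xdc,0x30}
#2 dst[0x11+2] := {0x17,0x62}
#3 dst[0x0d+7] := {0x49,0xb7,0xa2,0x22,0xc5,0x17,0x62}
#4 dst[0x00+3] := {0x5f,0xf0,0xdc}
query mem[0x00]=0x5f, mem[0x03]=0xa2, mem[0x12]=0x17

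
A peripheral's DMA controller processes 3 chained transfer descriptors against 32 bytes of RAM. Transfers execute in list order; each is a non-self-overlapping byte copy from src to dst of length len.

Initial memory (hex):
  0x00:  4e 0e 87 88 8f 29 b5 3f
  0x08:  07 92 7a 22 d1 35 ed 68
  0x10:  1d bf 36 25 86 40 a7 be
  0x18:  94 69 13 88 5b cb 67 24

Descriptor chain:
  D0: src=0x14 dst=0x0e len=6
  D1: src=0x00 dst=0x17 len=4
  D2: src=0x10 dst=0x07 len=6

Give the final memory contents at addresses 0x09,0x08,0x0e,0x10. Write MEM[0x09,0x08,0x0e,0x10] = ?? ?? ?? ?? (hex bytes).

MEM[0x09,0x08,0x0e,0x10] = 94 be 86 a7

#0 dst[0x0e+6] := {0x86,0x40,0xa7,0xbe,0x94,0x69}
#1 dst[0x17+4] := {0x4e,0x0e,0x87,0x88}
#2 dst[0x07+6] := {0xa7,0xbe,0x94,0x69,0x86,0x40}
query mem[0x09]=0x94, mem[0x08]=0xbe, mem[0x0e]=0x86, mem[0x10]=0xa7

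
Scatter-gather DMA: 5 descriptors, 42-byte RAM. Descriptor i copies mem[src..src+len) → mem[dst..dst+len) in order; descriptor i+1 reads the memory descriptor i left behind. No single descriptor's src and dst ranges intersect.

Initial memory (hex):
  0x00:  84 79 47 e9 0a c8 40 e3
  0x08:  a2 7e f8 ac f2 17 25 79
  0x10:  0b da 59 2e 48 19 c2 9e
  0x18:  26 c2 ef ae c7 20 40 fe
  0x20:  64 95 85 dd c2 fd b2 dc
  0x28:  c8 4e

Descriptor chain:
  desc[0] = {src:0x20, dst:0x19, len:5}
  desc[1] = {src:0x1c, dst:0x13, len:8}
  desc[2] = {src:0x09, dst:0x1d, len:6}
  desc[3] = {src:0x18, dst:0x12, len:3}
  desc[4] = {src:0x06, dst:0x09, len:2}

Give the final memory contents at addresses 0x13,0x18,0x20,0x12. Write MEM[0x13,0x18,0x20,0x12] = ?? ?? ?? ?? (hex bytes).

D0: mem[0x19..0x1d] <- [64 95 85 dd c2]
D1: mem[0x13..0x1a] <- [dd c2 40 fe 64 95 85 dd]
D2: mem[0x1d..0x22] <- [7e f8 ac f2 17 25]
D3: mem[0x12..0x14] <- [95 85 dd]
D4: mem[0x09..0x0a] <- [40 e3]
query mem[0x13]=0x85, mem[0x18]=0x95, mem[0x20]=0xf2, mem[0x12]=0x95

MEM[0x13,0x18,0x20,0x12] = 85 95 f2 95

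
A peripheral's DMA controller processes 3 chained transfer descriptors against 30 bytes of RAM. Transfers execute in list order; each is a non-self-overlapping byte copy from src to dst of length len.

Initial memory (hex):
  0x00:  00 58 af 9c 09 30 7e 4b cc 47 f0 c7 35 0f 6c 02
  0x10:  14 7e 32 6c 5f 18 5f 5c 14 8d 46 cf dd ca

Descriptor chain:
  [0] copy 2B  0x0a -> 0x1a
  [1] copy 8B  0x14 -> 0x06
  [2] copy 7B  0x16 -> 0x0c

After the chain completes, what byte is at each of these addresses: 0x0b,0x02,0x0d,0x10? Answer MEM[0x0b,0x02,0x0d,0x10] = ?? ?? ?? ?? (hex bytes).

#0 dst[0x1a+2] := {0xf0,0xc7}
#1 dst[0x06+8] := {0x5f,0x18,0x5f,0x5c,0x14,0x8d,0xf0,0xc7}
#2 dst[0x0c+7] := {0x5f,0x5c,0x14,0x8d,0xf0,0xc7,0xdd}
query mem[0x0b]=0x8d, mem[0x02]=0xaf, mem[0x0d]=0x5c, mem[0x10]=0xf0

MEM[0x0b,0x02,0x0d,0x10] = 8d af 5c f0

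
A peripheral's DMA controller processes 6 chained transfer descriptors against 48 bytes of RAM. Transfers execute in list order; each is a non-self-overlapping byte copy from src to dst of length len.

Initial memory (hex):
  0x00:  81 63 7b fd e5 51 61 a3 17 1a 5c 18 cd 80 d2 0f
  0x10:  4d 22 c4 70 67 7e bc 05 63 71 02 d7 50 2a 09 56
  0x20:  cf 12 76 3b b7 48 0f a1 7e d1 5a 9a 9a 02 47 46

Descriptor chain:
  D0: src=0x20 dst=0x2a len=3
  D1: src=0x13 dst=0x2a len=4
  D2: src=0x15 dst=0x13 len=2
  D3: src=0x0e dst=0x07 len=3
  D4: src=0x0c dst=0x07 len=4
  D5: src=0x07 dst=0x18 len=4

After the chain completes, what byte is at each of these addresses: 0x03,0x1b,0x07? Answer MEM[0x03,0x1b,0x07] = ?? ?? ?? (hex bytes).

#0 dst[0x2a+3] := {0xcf,0x12,0x76}
#1 dst[0x2a+4] := {0x70,0x67,0x7e,0xbc}
#2 dst[0x13+2] := {0x7e,0xbc}
#3 dst[0x07+3] := {0xd2,0x0f,0x4d}
#4 dst[0x07+4] := {0xcd,0x80,0xd2,0x0f}
#5 dst[0x18+4] := {0xcd,0x80,0xd2,0x0f}
query mem[0x03]=0xfd, mem[0x1b]=0x0f, mem[0x07]=0xcd

MEM[0x03,0x1b,0x07] = fd 0f cd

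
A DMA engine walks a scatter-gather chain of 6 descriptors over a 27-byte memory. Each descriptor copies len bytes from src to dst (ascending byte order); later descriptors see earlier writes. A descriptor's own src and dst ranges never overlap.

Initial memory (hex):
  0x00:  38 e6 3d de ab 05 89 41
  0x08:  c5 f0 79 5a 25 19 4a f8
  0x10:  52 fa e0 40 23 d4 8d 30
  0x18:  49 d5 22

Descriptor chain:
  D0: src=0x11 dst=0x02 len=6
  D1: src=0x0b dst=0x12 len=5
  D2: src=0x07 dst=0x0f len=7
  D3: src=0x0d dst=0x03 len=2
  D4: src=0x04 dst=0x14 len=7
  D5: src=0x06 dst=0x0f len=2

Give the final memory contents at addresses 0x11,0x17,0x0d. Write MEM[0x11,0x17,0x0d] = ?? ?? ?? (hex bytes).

MEM[0x11,0x17,0x0d] = f0 8d 19

  after D0: wrote 6B at 0x02 = fae04023d48d
  after D1: wrote 5B at 0x12 = 5a25194af8
  after D2: wrote 7B at 0x0f = 8dc5f0795a2519
  after D3: wrote 2B at 0x03 = 194a
  after D4: wrote 7B at 0x14 = 4a23d48dc5f079
  after D5: wrote 2B at 0x0f = d48d
query mem[0x11]=0xf0, mem[0x17]=0x8d, mem[0x0d]=0x19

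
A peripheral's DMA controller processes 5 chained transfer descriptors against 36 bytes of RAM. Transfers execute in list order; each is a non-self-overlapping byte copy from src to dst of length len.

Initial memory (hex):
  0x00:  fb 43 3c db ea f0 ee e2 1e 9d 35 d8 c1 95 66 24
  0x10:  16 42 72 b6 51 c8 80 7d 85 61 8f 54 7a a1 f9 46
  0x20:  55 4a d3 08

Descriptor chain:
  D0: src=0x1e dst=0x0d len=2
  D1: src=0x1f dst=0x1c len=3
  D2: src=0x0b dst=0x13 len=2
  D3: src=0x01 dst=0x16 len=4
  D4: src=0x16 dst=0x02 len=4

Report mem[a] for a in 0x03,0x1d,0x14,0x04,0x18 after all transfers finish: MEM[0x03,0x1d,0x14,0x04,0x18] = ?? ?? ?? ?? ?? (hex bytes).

MEM[0x03,0x1d,0x14,0x04,0x18] = 3c 55 c1 db db

#0 dst[0x0d+2] := {0xf9,0x46}
#1 dst[0x1c+3] := {0x46,0x55,0x4a}
#2 dst[0x13+2] := {0xd8,0xc1}
#3 dst[0x16+4] := {0x43,0x3c,0xdb,0xea}
#4 dst[0x02+4] := {0x43,0x3c,0xdb,0xea}
query mem[0x03]=0x3c, mem[0x1d]=0x55, mem[0x14]=0xc1, mem[0x04]=0xdb, mem[0x18]=0xdb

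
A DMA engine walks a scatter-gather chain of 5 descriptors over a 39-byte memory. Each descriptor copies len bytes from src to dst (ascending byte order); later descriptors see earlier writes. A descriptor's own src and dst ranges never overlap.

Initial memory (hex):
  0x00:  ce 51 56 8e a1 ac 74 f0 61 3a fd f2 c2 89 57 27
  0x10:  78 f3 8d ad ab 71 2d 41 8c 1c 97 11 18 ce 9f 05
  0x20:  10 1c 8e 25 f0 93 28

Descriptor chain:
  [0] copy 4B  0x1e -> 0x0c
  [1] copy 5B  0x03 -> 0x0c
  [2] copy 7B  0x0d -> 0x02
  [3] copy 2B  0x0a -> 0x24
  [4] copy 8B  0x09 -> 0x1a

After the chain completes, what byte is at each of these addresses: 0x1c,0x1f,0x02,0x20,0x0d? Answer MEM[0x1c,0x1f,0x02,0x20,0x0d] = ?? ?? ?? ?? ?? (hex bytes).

  after D0: wrote 4B at 0x0c = 9f05101c
  after D1: wrote 5B at 0x0c = 8ea1ac74f0
  after D2: wrote 7B at 0x02 = a1ac74f0f38dad
  after D3: wrote 2B at 0x24 = fdf2
  after D4: wrote 8B at 0x1a = 3afdf28ea1ac74f0
query mem[0x1c]=0xf2, mem[0x1f]=0xac, mem[0x02]=0xa1, mem[0x20]=0x74, mem[0x0d]=0xa1

MEM[0x1c,0x1f,0x02,0x20,0x0d] = f2 ac a1 74 a1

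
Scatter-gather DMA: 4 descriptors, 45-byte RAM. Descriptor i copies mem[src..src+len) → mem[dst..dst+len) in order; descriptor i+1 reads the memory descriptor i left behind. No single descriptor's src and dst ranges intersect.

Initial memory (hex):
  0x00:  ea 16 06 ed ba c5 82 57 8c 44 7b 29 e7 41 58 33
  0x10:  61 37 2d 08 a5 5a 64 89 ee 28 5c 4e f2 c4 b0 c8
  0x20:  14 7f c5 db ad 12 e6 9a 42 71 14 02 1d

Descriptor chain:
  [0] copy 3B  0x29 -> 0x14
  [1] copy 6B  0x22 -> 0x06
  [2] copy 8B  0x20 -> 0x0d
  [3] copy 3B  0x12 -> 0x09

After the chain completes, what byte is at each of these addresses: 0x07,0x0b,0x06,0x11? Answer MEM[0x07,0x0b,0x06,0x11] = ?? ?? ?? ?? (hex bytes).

  after D0: wrote 3B at 0x14 = 711402
  after D1: wrote 6B at 0x06 = c5dbad12e69a
  after D2: wrote 8B at 0x0d = 147fc5dbad12e69a
  after D3: wrote 3B at 0x09 = 12e69a
query mem[0x07]=0xdb, mem[0x0b]=0x9a, mem[0x06]=0xc5, mem[0x11]=0xad

MEM[0x07,0x0b,0x06,0x11] = db 9a c5 ad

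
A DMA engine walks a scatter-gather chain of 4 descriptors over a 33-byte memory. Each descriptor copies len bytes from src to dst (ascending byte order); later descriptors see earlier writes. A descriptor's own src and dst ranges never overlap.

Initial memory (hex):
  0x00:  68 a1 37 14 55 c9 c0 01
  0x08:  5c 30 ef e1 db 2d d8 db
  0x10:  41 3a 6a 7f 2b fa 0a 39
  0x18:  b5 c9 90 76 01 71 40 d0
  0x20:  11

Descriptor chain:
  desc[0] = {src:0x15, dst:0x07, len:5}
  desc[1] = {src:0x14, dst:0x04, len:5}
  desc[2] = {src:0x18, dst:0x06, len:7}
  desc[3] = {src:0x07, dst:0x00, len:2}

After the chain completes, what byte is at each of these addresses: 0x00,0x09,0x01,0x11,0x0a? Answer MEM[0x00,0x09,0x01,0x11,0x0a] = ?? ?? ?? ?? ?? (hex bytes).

MEM[0x00,0x09,0x01,0x11,0x0a] = c9 76 90 3a 01

  after D0: wrote 5B at 0x07 = fa0a39b5c9
  after D1: wrote 5B at 0x04 = 2bfa0a39b5
  after D2: wrote 7B at 0x06 = b5c99076017140
  after D3: wrote 2B at 0x00 = c990
query mem[0x00]=0xc9, mem[0x09]=0x76, mem[0x01]=0x90, mem[0x11]=0x3a, mem[0x0a]=0x01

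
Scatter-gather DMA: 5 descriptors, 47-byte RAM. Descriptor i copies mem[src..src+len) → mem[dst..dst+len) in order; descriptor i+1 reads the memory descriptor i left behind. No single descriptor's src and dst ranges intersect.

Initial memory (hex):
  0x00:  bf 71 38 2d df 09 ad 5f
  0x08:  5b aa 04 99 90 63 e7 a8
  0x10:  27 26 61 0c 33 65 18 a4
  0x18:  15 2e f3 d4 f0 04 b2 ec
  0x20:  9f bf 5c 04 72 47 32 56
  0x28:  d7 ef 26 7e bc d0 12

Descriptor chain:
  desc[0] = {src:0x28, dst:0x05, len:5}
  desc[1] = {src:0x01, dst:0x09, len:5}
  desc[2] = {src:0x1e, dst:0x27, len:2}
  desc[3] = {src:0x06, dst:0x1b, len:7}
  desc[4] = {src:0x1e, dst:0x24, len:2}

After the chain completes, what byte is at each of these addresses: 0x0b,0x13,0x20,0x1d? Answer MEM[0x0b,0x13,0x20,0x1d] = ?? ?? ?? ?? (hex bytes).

  after D0: wrote 5B at 0x05 = d7ef267ebc
  after D1: wrote 5B at 0x09 = 71382ddfd7
  after D2: wrote 2B at 0x27 = b2ec
  after D3: wrote 7B at 0x1b = ef267e71382ddf
  after D4: wrote 2B at 0x24 = 7138
query mem[0x0b]=0x2d, mem[0x13]=0x0c, mem[0x20]=0x2d, mem[0x1d]=0x7e

MEM[0x0b,0x13,0x20,0x1d] = 2d 0c 2d 7e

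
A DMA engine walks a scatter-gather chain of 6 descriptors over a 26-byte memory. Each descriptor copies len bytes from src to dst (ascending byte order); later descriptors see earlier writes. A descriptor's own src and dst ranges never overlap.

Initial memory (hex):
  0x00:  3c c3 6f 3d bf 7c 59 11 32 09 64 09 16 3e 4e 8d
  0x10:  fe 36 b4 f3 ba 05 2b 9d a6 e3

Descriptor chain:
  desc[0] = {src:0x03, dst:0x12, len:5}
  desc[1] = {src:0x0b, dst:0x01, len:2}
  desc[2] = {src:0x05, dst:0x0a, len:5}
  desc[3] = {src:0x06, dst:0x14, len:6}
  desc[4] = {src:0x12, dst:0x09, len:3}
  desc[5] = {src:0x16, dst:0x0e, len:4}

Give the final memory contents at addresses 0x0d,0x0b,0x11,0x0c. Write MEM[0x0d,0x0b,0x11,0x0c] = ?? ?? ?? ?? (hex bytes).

  after D0: wrote 5B at 0x12 = 3dbf7c5911
  after D1: wrote 2B at 0x01 = 0916
  after D2: wrote 5B at 0x0a = 7c59113209
  after D3: wrote 6B at 0x14 = 591132097c59
  after D4: wrote 3B at 0x09 = 3dbf59
  after D5: wrote 4B at 0x0e = 32097c59
query mem[0x0d]=0x32, mem[0x0b]=0x59, mem[0x11]=0x59, mem[0x0c]=0x11

MEM[0x0d,0x0b,0x11,0x0c] = 32 59 59 11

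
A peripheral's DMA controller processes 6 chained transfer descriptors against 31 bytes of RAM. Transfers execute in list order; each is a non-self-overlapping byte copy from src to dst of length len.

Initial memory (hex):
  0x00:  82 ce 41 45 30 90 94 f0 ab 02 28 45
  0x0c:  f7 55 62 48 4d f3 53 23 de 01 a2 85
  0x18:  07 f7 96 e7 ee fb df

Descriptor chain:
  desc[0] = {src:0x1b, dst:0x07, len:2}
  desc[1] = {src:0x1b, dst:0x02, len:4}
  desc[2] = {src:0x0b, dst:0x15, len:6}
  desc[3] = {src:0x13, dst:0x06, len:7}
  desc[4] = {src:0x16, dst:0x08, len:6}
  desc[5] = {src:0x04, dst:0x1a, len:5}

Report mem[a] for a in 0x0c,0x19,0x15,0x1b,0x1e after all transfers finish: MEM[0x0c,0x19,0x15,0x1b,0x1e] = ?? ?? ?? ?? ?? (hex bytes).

MEM[0x0c,0x19,0x15,0x1b,0x1e] = 4d 48 45 df f7

#0 dst[0x07+2] := {0xe7,0xee}
#1 dst[0x02+4] := {0xe7,0xee,0xfb,0xdf}
#2 dst[0x15+6] := {0x45,0xf7,0x55,0x62,0x48,0x4d}
#3 dst[0x06+7] := {0x23,0xde,0x45,0xf7,0x55,0x62,0x48}
#4 dst[0x08+6] := {0xf7,0x55,0x62,0x48,0x4d,0xe7}
#5 dst[0x1a+5] := {0xfb,0xdf,0x23,0xde,0xf7}
query mem[0x0c]=0x4d, mem[0x19]=0x48, mem[0x15]=0x45, mem[0x1b]=0xdf, mem[0x1e]=0xf7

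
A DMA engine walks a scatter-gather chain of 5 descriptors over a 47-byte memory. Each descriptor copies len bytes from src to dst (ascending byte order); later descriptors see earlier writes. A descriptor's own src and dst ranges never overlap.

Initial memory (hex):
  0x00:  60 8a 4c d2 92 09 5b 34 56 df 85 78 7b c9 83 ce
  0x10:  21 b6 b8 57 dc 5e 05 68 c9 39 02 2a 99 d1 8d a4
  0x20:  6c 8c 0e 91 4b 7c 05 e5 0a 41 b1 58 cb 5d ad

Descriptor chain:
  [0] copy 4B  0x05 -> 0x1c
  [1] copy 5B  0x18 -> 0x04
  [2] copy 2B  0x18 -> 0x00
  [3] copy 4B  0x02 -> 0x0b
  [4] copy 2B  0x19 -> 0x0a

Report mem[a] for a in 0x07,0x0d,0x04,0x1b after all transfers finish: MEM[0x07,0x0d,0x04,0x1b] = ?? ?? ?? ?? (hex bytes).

MEM[0x07,0x0d,0x04,0x1b] = 2a c9 c9 2a

D0: mem[0x1c..0x1f] <- [09 5b 34 56]
D1: mem[0x04..0x08] <- [c9 39 02 2a 09]
D2: mem[0x00..0x01] <- [c9 39]
D3: mem[0x0b..0x0e] <- [4c d2 c9 39]
D4: mem[0x0a..0x0b] <- [39 02]
query mem[0x07]=0x2a, mem[0x0d]=0xc9, mem[0x04]=0xc9, mem[0x1b]=0x2a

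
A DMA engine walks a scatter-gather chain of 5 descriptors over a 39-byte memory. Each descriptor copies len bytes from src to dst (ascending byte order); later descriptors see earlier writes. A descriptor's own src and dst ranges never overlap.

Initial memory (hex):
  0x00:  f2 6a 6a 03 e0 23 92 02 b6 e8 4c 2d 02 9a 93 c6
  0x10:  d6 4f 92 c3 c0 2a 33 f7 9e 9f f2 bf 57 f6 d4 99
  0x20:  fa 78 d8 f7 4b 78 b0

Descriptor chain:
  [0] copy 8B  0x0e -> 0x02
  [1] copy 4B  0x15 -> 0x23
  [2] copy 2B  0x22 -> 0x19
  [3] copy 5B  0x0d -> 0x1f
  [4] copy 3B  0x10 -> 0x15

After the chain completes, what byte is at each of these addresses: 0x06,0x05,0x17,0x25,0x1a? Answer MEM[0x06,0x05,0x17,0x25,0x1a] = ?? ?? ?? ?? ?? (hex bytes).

MEM[0x06,0x05,0x17,0x25,0x1a] = 92 4f 92 f7 2a

  after D0: wrote 8B at 0x02 = 93c6d64f92c3c02a
  after D1: wrote 4B at 0x23 = 2a33f79e
  after D2: wrote 2B at 0x19 = d82a
  after D3: wrote 5B at 0x1f = 9a93c6d64f
  after D4: wrote 3B at 0x15 = d64f92
query mem[0x06]=0x92, mem[0x05]=0x4f, mem[0x17]=0x92, mem[0x25]=0xf7, mem[0x1a]=0x2a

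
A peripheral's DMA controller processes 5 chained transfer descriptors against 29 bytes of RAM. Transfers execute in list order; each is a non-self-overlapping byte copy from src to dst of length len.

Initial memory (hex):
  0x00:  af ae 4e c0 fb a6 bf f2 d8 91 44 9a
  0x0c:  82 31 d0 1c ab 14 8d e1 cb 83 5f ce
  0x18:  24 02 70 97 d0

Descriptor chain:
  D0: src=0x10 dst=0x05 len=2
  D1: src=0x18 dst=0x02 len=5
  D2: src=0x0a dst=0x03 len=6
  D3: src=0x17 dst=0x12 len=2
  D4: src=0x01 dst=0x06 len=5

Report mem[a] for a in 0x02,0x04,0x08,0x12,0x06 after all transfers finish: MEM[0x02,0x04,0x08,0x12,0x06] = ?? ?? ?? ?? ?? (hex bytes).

D0: mem[0x05..0x06] <- [ab 14]
D1: mem[0x02..0x06] <- [24 02 70 97 d0]
D2: mem[0x03..0x08] <- [44 9a 82 31 d0 1c]
D3: mem[0x12..0x13] <- [ce 24]
D4: mem[0x06..0x0a] <- [ae 24 44 9a 82]
query mem[0x02]=0x24, mem[0x04]=0x9a, mem[0x08]=0x44, mem[0x12]=0xce, mem[0x06]=0xae

MEM[0x02,0x04,0x08,0x12,0x06] = 24 9a 44 ce ae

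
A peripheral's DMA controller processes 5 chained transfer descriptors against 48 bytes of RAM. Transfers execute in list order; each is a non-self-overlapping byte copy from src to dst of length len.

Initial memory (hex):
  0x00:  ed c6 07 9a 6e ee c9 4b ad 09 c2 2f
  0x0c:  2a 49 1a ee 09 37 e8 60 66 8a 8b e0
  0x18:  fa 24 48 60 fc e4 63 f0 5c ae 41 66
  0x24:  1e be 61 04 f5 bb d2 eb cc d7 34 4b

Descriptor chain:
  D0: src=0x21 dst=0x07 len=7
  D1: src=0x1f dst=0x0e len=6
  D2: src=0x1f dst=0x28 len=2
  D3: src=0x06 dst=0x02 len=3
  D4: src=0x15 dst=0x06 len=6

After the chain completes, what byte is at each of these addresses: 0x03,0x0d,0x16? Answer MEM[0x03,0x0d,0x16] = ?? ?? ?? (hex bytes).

MEM[0x03,0x0d,0x16] = ae 04 8b

[0] 0x21->0x07 len=7 : ae 41 66 1e be 61 04
[1] 0x1f->0x0e len=6 : f0 5c ae 41 66 1e
[2] 0x1f->0x28 len=2 : f0 5c
[3] 0x06->0x02 len=3 : c9 ae 41
[4] 0x15->0x06 len=6 : 8a 8b e0 fa 24 48
query mem[0x03]=0xae, mem[0x0d]=0x04, mem[0x16]=0x8b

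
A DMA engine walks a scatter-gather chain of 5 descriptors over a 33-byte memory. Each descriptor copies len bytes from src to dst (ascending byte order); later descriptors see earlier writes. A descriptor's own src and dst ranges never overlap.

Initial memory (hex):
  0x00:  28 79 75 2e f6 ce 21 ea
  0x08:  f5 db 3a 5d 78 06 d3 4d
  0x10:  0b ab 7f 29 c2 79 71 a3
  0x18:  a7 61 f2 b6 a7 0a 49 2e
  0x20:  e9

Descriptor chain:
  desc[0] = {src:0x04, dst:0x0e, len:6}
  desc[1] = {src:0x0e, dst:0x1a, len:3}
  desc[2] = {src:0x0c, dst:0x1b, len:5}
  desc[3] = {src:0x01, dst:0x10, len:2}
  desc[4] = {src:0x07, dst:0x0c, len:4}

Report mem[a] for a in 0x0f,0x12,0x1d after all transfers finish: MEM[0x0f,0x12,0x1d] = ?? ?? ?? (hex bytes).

MEM[0x0f,0x12,0x1d] = 3a f5 f6

[0] 0x04->0x0e len=6 : f6 ce 21 ea f5 db
[1] 0x0e->0x1a len=3 : f6 ce 21
[2] 0x0c->0x1b len=5 : 78 06 f6 ce 21
[3] 0x01->0x10 len=2 : 79 75
[4] 0x07->0x0c len=4 : ea f5 db 3a
query mem[0x0f]=0x3a, mem[0x12]=0xf5, mem[0x1d]=0xf6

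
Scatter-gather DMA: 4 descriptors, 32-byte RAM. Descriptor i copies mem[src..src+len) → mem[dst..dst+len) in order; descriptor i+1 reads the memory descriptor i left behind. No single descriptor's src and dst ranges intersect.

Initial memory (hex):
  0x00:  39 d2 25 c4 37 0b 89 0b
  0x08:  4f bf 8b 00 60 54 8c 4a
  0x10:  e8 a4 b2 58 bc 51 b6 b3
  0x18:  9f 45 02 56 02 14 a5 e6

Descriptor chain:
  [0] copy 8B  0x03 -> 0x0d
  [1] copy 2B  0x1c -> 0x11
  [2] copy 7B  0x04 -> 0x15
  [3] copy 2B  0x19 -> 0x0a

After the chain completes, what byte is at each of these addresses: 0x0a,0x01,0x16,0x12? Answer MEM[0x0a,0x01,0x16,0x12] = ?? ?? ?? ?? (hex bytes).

#0 dst[0x0d+8] := {0xc4,0x37,0x0b,0x89,0x0b,0x4f,0xbf,0x8b}
#1 dst[0x11+2] := {0x02,0x14}
#2 dst[0x15+7] := {0x37,0x0b,0x89,0x0b,0x4f,0xbf,0x8b}
#3 dst[0x0a+2] := {0x4f,0xbf}
query mem[0x0a]=0x4f, mem[0x01]=0xd2, mem[0x16]=0x0b, mem[0x12]=0x14

MEM[0x0a,0x01,0x16,0x12] = 4f d2 0b 14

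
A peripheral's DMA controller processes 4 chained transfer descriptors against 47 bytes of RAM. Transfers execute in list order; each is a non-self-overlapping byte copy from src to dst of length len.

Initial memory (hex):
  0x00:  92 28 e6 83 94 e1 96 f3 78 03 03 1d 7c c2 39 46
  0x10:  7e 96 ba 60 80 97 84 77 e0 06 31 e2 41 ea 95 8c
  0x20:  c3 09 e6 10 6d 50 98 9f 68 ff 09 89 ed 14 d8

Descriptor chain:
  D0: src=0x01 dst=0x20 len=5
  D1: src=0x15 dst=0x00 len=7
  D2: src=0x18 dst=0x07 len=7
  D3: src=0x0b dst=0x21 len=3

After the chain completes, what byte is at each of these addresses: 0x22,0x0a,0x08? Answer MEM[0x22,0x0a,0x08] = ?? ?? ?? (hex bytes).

D0: mem[0x20..0x24] <- [28 e6 83 94 e1]
D1: mem[0x00..0x06] <- [97 84 77 e0 06 31 e2]
D2: mem[0x07..0x0d] <- [e0 06 31 e2 41 ea 95]
D3: mem[0x21..0x23] <- [41 ea 95]
query mem[0x22]=0xea, mem[0x0a]=0xe2, mem[0x08]=0x06

MEM[0x22,0x0a,0x08] = ea e2 06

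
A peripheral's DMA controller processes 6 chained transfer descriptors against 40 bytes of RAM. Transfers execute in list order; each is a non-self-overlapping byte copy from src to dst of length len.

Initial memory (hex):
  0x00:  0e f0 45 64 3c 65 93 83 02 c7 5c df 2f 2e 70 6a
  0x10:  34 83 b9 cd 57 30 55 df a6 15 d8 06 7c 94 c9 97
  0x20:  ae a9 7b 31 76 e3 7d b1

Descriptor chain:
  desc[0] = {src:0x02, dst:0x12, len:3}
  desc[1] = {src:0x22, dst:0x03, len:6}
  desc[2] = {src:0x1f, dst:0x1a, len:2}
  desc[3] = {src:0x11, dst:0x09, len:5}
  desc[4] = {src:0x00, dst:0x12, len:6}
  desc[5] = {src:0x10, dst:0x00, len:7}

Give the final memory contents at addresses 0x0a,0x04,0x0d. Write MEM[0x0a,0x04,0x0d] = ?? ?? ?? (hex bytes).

D0: mem[0x12..0x14] <- [45 64 3c]
D1: mem[0x03..0x08] <- [7b 31 76 e3 7d b1]
D2: mem[0x1a..0x1b] <- [97 ae]
D3: mem[0x09..0x0d] <- [83 45 64 3c 30]
D4: mem[0x12..0x17] <- [0e f0 45 7b 31 76]
D5: mem[0x00..0x06] <- [34 83 0e f0 45 7b 31]
query mem[0x0a]=0x45, mem[0x04]=0x45, mem[0x0d]=0x30

MEM[0x0a,0x04,0x0d] = 45 45 30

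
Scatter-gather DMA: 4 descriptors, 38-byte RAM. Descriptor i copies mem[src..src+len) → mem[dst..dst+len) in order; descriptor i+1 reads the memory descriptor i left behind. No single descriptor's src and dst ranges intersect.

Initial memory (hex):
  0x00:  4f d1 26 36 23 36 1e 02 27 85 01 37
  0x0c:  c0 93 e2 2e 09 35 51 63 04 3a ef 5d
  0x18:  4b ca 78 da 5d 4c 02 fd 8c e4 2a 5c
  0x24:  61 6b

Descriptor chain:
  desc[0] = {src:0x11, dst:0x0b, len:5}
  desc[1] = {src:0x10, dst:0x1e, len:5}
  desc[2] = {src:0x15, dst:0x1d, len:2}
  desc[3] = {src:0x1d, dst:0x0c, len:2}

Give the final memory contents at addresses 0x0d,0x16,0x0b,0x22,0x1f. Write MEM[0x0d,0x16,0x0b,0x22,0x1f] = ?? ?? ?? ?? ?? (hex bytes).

D0: mem[0x0b..0x0f] <- [35 51 63 04 3a]
D1: mem[0x1e..0x22] <- [09 35 51 63 04]
D2: mem[0x1d..0x1e] <- [3a ef]
D3: mem[0x0c..0x0d] <- [3a ef]
query mem[0x0d]=0xef, mem[0x16]=0xef, mem[0x0b]=0x35, mem[0x22]=0x04, mem[0x1f]=0x35

MEM[0x0d,0x16,0x0b,0x22,0x1f] = ef ef 35 04 35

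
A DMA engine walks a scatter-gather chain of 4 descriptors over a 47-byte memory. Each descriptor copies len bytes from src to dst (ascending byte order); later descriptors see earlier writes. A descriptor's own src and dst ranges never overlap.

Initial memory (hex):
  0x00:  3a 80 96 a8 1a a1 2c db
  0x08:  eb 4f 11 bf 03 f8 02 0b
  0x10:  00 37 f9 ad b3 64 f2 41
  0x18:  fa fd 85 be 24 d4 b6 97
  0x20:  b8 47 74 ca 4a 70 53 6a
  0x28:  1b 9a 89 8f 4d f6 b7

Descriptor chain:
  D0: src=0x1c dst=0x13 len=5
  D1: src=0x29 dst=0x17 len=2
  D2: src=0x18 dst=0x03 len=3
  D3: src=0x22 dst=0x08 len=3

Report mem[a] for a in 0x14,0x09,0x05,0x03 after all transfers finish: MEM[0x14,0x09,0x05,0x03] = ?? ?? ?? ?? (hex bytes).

[0] 0x1c->0x13 len=5 : 24 d4 b6 97 b8
[1] 0x29->0x17 len=2 : 9a 89
[2] 0x18->0x03 len=3 : 89 fd 85
[3] 0x22->0x08 len=3 : 74 ca 4a
query mem[0x14]=0xd4, mem[0x09]=0xca, mem[0x05]=0x85, mem[0x03]=0x89

MEM[0x14,0x09,0x05,0x03] = d4 ca 85 89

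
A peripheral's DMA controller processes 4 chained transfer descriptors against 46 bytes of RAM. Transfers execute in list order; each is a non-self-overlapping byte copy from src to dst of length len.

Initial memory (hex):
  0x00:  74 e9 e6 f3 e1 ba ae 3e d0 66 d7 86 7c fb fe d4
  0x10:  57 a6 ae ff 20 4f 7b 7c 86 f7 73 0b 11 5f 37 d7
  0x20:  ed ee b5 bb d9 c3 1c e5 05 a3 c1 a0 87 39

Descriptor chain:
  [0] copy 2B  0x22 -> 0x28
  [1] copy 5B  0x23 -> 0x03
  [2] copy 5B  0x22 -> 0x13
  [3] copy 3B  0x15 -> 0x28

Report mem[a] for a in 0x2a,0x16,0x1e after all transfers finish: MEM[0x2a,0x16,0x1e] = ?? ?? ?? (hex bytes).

MEM[0x2a,0x16,0x1e] = 1c c3 37

  after D0: wrote 2B at 0x28 = b5bb
  after D1: wrote 5B at 0x03 = bbd9c31ce5
  after D2: wrote 5B at 0x13 = b5bbd9c31c
  after D3: wrote 3B at 0x28 = d9c31c
query mem[0x2a]=0x1c, mem[0x16]=0xc3, mem[0x1e]=0x37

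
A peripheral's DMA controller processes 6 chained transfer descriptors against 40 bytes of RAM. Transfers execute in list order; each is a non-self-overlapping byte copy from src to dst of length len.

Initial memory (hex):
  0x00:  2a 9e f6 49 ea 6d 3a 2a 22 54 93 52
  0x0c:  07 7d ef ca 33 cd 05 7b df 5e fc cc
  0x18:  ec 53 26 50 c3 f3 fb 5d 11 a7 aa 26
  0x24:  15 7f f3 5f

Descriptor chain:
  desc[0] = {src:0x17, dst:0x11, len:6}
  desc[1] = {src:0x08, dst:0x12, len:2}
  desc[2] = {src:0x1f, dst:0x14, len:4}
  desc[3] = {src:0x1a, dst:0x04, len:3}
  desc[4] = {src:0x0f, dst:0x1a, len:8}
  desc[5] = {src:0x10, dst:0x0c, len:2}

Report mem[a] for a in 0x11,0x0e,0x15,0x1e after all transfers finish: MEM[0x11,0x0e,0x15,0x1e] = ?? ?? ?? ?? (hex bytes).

MEM[0x11,0x0e,0x15,0x1e] = cc ef 11 54

D0: mem[0x11..0x16] <- [cc ec 53 26 50 c3]
D1: mem[0x12..0x13] <- [22 54]
D2: mem[0x14..0x17] <- [5d 11 a7 aa]
D3: mem[0x04..0x06] <- [26 50 c3]
D4: mem[0x1a..0x21] <- [ca 33 cc 22 54 5d 11 a7]
D5: mem[0x0c..0x0d] <- [33 cc]
query mem[0x11]=0xcc, mem[0x0e]=0xef, mem[0x15]=0x11, mem[0x1e]=0x54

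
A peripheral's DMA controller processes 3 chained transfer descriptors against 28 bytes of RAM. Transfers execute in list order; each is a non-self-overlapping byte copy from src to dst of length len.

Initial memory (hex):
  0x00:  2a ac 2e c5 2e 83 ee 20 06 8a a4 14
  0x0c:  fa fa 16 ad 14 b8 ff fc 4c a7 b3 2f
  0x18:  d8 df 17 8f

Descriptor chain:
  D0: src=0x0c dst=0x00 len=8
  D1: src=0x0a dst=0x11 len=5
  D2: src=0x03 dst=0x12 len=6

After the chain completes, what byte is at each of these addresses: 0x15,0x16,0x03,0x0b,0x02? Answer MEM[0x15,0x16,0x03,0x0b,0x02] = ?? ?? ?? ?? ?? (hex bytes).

D0: mem[0x00..0x07] <- [fa fa 16 ad 14 b8 ff fc]
D1: mem[0x11..0x15] <- [a4 14 fa fa 16]
D2: mem[0x12..0x17] <- [ad 14 b8 ff fc 06]
query mem[0x15]=0xff, mem[0x16]=0xfc, mem[0x03]=0xad, mem[0x0b]=0x14, mem[0x02]=0x16

MEM[0x15,0x16,0x03,0x0b,0x02] = ff fc ad 14 16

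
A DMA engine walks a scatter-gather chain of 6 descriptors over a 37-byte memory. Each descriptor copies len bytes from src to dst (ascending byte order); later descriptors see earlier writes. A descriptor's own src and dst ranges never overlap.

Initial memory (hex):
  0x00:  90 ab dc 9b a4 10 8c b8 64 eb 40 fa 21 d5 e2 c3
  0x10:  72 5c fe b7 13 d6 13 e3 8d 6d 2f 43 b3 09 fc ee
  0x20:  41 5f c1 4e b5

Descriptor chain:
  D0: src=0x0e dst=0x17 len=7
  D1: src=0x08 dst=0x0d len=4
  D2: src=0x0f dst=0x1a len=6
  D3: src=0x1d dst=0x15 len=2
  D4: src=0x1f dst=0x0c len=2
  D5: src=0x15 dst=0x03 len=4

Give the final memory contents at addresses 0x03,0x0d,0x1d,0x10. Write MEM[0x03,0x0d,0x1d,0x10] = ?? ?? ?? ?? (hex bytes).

MEM[0x03,0x0d,0x1d,0x10] = fe 41 fe fa

D0: mem[0x17..0x1d] <- [e2 c3 72 5c fe b7 13]
D1: mem[0x0d..0x10] <- [64 eb 40 fa]
D2: mem[0x1a..0x1f] <- [40 fa 5c fe b7 13]
D3: mem[0x15..0x16] <- [fe b7]
D4: mem[0x0c..0x0d] <- [13 41]
D5: mem[0x03..0x06] <- [fe b7 e2 c3]
query mem[0x03]=0xfe, mem[0x0d]=0x41, mem[0x1d]=0xfe, mem[0x10]=0xfa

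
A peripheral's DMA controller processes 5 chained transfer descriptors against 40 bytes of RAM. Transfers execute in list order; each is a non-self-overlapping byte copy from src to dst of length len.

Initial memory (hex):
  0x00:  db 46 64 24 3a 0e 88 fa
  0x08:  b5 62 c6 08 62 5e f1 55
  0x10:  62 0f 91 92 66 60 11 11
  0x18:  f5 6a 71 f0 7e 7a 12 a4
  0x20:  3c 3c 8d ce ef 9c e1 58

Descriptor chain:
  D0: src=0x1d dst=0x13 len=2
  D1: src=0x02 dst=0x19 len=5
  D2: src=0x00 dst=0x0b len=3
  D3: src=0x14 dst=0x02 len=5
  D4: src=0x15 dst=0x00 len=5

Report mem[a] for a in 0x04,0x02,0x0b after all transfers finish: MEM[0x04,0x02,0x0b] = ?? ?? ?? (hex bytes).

[0] 0x1d->0x13 len=2 : 7a 12
[1] 0x02->0x19 len=5 : 64 24 3a 0e 88
[2] 0x00->0x0b len=3 : db 46 64
[3] 0x14->0x02 len=5 : 12 60 11 11 f5
[4] 0x15->0x00 len=5 : 60 11 11 f5 64
query mem[0x04]=0x64, mem[0x02]=0x11, mem[0x0b]=0xdb

MEM[0x04,0x02,0x0b] = 64 11 db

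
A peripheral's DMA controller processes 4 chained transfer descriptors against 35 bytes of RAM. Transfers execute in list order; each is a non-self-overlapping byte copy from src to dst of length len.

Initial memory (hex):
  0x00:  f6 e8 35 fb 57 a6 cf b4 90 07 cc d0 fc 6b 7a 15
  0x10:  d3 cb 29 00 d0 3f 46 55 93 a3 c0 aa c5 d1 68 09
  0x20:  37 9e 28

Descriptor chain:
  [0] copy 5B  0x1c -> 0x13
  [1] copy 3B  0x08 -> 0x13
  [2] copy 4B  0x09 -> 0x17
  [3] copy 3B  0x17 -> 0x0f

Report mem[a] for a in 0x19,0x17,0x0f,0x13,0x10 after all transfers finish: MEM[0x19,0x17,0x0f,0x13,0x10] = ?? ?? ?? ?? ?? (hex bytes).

D0: mem[0x13..0x17] <- [c5 d1 68 09 37]
D1: mem[0x13..0x15] <- [90 07 cc]
D2: mem[0x17..0x1a] <- [07 cc d0 fc]
D3: mem[0x0f..0x11] <- [07 cc d0]
query mem[0x19]=0xd0, mem[0x17]=0x07, mem[0x0f]=0x07, mem[0x13]=0x90, mem[0x10]=0xcc

MEM[0x19,0x17,0x0f,0x13,0x10] = d0 07 07 90 cc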